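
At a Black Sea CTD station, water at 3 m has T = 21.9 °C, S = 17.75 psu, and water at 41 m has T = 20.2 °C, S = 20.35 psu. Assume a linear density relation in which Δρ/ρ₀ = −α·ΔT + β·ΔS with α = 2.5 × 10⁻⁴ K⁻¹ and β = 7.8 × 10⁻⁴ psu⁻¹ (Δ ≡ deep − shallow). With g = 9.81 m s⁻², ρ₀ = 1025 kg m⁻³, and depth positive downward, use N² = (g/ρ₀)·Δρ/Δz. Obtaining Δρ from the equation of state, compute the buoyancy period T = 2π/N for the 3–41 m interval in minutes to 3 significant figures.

4.16 min

ΔT = -1.7 K, ΔS = +2.60 psu (deep − shallow).
Δρ/ρ₀ = −αΔT + βΔS = 4.25 × 10⁻⁴ + 2.028 × 10⁻³ = 2.453 × 10⁻³, so Δρ ≈ 2.514 kg m⁻³.
N² = (g/ρ₀)·Δρ/Δz = g·(Δρ/ρ₀)/Δz = 9.81 × 2.453 × 10⁻³ / 38 = 6.3326 × 10⁻⁴ s⁻².
N = √(6.3326 × 10⁻⁴) = 0.025165 rad s⁻¹ → T = 2π/N = 249.68 s = 4.1613 min ≈ 4.16 min.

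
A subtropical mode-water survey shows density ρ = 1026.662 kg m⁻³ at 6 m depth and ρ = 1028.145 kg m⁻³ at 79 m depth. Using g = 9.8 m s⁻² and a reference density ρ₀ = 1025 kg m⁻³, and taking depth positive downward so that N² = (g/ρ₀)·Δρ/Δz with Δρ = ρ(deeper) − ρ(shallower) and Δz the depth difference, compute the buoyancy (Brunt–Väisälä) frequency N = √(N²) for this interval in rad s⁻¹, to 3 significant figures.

Δρ = 1028.145 − 1026.662 = 1.483 kg m⁻³ over Δz = 79 − 6 = 73 m.
N² = (9.8/1025) × (1.483/73) = 1.9423 × 10⁻⁴ s⁻².
N = √(1.9423 × 10⁻⁴) = 0.013937 rad s⁻¹ ≈ 0.0139 rad s⁻¹.
A positive N² confirms static stability across the interval.

0.0139 rad s⁻¹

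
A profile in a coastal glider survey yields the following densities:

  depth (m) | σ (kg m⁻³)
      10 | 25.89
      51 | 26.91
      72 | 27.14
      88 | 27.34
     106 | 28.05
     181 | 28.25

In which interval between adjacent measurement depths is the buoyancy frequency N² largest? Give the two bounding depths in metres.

Compute the density gradient over each adjacent pair:
  10–51 m: Δρ/Δz = 1.02/41 = 0.025 kg m⁻⁴
  51–72 m: Δρ/Δz = 0.23/21 = 0.011 kg m⁻⁴
  72–88 m: Δρ/Δz = 0.20/16 = 0.013 kg m⁻⁴
  88–106 m: Δρ/Δz = 0.71/18 = 0.039 kg m⁻⁴
  106–181 m: Δρ/Δz = 0.20/75 = 2.7 × 10⁻³ kg m⁻⁴
The largest gradient is in the 88–106 m interval — the pycnocline.

88–106 m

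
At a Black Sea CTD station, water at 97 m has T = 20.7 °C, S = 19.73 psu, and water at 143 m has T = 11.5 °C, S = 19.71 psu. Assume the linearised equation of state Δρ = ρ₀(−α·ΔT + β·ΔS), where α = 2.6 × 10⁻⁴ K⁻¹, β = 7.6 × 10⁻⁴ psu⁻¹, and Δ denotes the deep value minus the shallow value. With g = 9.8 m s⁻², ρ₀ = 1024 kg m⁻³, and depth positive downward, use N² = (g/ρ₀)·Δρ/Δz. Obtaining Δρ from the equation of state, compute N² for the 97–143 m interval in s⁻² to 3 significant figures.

ΔT = -9.2 K, ΔS = -0.02 psu (deep − shallow).
Δρ/ρ₀ = −αΔT + βΔS = 2.392 × 10⁻³ − 1.52 × 10⁻⁵ = 2.3768 × 10⁻³, so Δρ ≈ 2.434 kg m⁻³.
N² = (g/ρ₀)·Δρ/Δz = g·(Δρ/ρ₀)/Δz = 9.8 × 2.3768 × 10⁻³ / 46 = 5.0636 × 10⁻⁴ s⁻² ≈ 5.06 × 10⁻⁴ s⁻².

5.06 × 10⁻⁴ s⁻²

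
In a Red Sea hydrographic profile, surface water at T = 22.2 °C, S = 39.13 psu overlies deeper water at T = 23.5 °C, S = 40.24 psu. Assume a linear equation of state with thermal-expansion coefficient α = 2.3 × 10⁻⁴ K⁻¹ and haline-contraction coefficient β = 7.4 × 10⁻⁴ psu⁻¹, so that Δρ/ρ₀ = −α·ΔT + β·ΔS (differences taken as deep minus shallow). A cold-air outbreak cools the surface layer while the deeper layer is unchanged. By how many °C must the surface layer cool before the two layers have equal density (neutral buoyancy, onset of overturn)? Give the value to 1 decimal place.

Neutral buoyancy requires Δρ = 0, i.e. −α(T_deep − T_surf′) + β(S_deep − S_surf) = 0.
T_surf′ = T_deep − (β/α)·ΔS = 23.5 − (7.4 × 10⁻⁴/2.3 × 10⁻⁴)·(+1.11) = 19.929 °C.
Cooling required: 22.2 − (19.929) = 2.271 °C.

2.3 °C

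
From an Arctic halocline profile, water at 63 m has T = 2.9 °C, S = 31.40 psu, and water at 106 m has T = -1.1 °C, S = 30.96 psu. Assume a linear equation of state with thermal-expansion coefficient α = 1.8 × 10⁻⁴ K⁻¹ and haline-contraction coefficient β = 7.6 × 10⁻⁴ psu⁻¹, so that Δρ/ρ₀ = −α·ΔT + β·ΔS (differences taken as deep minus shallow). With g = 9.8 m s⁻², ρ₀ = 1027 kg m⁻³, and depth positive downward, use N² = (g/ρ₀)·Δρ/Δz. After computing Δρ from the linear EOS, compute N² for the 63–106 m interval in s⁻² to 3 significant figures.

ΔT = -4.0 K, ΔS = -0.44 psu (deep − shallow).
Δρ/ρ₀ = −αΔT + βΔS = 7.20 × 10⁻⁴ − 3.344 × 10⁻⁴ = 3.856 × 10⁻⁴, so Δρ ≈ 0.3960 kg m⁻³.
N² = (g/ρ₀)·Δρ/Δz = g·(Δρ/ρ₀)/Δz = 9.8 × 3.856 × 10⁻⁴ / 43 = 8.7881 × 10⁻⁵ s⁻² ≈ 8.79 × 10⁻⁵ s⁻².

8.79 × 10⁻⁵ s⁻²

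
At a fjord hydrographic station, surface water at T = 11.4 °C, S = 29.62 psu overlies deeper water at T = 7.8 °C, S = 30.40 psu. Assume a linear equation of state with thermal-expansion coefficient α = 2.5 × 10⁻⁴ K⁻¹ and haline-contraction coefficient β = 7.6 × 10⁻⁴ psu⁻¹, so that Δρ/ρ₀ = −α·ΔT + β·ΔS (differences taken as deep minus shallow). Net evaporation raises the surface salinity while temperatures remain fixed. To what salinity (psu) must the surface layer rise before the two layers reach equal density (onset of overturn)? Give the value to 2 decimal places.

Neutral buoyancy requires −α(T_deep − T_surf) + β(S_deep − S_surf′) = 0.
S_surf′ = S_deep − (α/β)·ΔT = 30.40 − (2.5 × 10⁻⁴/7.6 × 10⁻⁴)·(-3.6) = 31.5842 psu.
Increase required: 31.5842 − 29.62 = 1.9642 psu.

31.58 psu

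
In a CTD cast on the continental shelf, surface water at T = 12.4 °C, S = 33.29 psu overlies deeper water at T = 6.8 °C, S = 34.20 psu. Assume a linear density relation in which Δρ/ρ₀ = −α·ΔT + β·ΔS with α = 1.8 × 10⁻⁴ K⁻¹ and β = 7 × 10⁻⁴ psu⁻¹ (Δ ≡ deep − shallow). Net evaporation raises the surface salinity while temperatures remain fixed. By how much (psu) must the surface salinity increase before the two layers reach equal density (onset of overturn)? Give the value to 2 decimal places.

2.35 psu

Neutral buoyancy requires −α(T_deep − T_surf) + β(S_deep − S_surf′) = 0.
S_surf′ = S_deep − (α/β)·ΔT = 34.20 − (1.8 × 10⁻⁴/7 × 10⁻⁴)·(-5.6) = 35.6400 psu.
Increase required: 35.6400 − 33.29 = 2.3500 psu.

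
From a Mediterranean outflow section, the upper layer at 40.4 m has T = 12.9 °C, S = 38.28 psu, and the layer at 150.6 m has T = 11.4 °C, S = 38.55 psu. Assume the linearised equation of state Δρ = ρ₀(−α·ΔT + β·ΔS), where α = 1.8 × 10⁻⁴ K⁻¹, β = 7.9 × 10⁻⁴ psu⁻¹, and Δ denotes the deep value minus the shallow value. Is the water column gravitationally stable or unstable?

ΔT = 11.4 − 12.9 = -1.5 K and ΔS = 38.55 − 38.28 = +0.27 psu (deep − shallow).
−αΔT = 2.70 × 10⁻⁴; βΔS = 2.133 × 10⁻⁴; sum Δρ/ρ₀ = 4.833 × 10⁻⁴.
Δρ/ρ₀ > 0, so Δρ > 0: deeper water is denser → statically stable.

stable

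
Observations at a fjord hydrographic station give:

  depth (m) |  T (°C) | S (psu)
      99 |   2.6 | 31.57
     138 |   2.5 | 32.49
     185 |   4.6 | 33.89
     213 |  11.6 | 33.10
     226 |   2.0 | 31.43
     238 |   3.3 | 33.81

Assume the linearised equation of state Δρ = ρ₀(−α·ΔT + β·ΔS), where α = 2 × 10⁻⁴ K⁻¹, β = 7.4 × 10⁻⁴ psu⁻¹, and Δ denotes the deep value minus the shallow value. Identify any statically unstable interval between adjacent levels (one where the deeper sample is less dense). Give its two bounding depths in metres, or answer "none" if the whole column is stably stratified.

185–213 m

Evaluate Δρ/ρ₀ = −αΔT + βΔS across each adjacent pair:
  99–138 m: −αΔT+βΔS = −(2 × 10⁻⁴)(-0.1)+(7.4 × 10⁻⁴)(+0.92) = 7.0 × 10⁻⁴ → stable
  138–185 m: −αΔT+βΔS = −(2 × 10⁻⁴)(+2.1)+(7.4 × 10⁻⁴)(+1.40) = 6.2 × 10⁻⁴ → stable
  185–213 m: −αΔT+βΔS = −(2 × 10⁻⁴)(+7.0)+(7.4 × 10⁻⁴)(-0.79) = -2.0 × 10⁻³ → UNSTABLE
  213–226 m: −αΔT+βΔS = −(2 × 10⁻⁴)(-9.6)+(7.4 × 10⁻⁴)(-1.67) = 6.8 × 10⁻⁴ → stable
  226–238 m: −αΔT+βΔS = −(2 × 10⁻⁴)(+1.3)+(7.4 × 10⁻⁴)(+2.38) = 1.5 × 10⁻³ → stable
The 185–213 m interval has Δρ < 0: lighter water underlies denser water.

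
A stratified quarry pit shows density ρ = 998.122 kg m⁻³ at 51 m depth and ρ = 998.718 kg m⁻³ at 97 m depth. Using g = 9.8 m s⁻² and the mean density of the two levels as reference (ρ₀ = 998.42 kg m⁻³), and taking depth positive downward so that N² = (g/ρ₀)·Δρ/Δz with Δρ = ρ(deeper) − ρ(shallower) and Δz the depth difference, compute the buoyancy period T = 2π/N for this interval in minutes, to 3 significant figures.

Δρ = 998.718 − 998.122 = 0.596 kg m⁻³ over Δz = 97 − 51 = 46 m.
N² = (9.8/998.42) × (0.596/46) = 1.2717 × 10⁻⁴ s⁻².
N = √(1.2717 × 10⁻⁴) = 0.011277 rad s⁻¹, so T = 2π/N = 557.17 s = 9.2862 min ≈ 9.29 min.

9.29 min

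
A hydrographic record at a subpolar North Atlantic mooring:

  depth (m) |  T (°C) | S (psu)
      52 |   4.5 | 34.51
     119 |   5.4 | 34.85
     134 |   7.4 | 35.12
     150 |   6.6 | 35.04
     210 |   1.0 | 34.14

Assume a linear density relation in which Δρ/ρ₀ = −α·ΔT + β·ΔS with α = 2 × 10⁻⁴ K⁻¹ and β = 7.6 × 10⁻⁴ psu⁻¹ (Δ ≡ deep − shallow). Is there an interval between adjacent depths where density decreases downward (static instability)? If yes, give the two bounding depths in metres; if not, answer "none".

Evaluate Δρ/ρ₀ = −αΔT + βΔS across each adjacent pair:
  52–119 m: −αΔT+βΔS = −(2 × 10⁻⁴)(+0.9)+(7.6 × 10⁻⁴)(+0.34) = 7.8 × 10⁻⁵ → stable
  119–134 m: −αΔT+βΔS = −(2 × 10⁻⁴)(+2.0)+(7.6 × 10⁻⁴)(+0.27) = -1.9 × 10⁻⁴ → UNSTABLE
  134–150 m: −αΔT+βΔS = −(2 × 10⁻⁴)(-0.8)+(7.6 × 10⁻⁴)(-0.08) = 9.9 × 10⁻⁵ → stable
  150–210 m: −αΔT+βΔS = −(2 × 10⁻⁴)(-5.6)+(7.6 × 10⁻⁴)(-0.90) = 4.4 × 10⁻⁴ → stable
The 119–134 m interval has Δρ < 0: lighter water underlies denser water.

119–134 m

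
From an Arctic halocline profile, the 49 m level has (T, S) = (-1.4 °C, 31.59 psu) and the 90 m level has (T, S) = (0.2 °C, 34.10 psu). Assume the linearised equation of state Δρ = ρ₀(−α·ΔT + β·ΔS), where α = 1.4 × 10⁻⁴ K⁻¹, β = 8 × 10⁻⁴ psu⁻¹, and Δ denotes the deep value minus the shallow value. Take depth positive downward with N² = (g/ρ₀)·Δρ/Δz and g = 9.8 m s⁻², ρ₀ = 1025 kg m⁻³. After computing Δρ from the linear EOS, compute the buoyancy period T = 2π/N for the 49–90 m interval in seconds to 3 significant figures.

304 s

ΔT = +1.6 K, ΔS = +2.51 psu (deep − shallow).
Δρ/ρ₀ = −αΔT + βΔS = -2.24 × 10⁻⁴ + 2.008 × 10⁻³ = 1.784 × 10⁻³, so Δρ ≈ 1.829 kg m⁻³.
N² = (g/ρ₀)·Δρ/Δz = g·(Δρ/ρ₀)/Δz = 9.8 × 1.784 × 10⁻³ / 41 = 4.2642 × 10⁻⁴ s⁻².
N = √(4.2642 × 10⁻⁴) = 0.020650 rad s⁻¹ → T = 2π/N = 304.27 s ≈ 304 s.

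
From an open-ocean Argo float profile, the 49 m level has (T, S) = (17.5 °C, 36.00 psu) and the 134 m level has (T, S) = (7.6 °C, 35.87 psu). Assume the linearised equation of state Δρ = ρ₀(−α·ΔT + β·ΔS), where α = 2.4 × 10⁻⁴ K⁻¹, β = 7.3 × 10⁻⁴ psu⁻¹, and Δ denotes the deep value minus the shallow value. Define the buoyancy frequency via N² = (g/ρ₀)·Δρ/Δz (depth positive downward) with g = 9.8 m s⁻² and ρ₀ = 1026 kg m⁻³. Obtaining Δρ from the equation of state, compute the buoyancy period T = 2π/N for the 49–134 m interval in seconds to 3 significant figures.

ΔT = -9.9 K, ΔS = -0.13 psu (deep − shallow).
Δρ/ρ₀ = −αΔT + βΔS = 2.376 × 10⁻³ − 9.49 × 10⁻⁵ = 2.2811 × 10⁻³, so Δρ ≈ 2.340 kg m⁻³.
N² = (g/ρ₀)·Δρ/Δz = g·(Δρ/ρ₀)/Δz = 9.8 × 2.2811 × 10⁻³ / 85 = 2.6300 × 10⁻⁴ s⁻².
N = √(2.6300 × 10⁻⁴) = 0.016217 rad s⁻¹ → T = 2π/N = 387.44 s ≈ 387 s.

387 s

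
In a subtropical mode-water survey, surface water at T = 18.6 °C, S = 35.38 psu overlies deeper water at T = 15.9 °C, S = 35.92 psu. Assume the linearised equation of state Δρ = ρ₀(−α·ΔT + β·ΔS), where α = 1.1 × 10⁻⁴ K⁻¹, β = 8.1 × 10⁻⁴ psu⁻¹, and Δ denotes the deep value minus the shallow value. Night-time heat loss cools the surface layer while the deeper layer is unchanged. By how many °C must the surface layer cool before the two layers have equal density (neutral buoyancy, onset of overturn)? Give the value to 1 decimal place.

Neutral buoyancy requires Δρ = 0, i.e. −α(T_deep − T_surf′) + β(S_deep − S_surf) = 0.
T_surf′ = T_deep − (β/α)·ΔS = 15.9 − (8.1 × 10⁻⁴/1.1 × 10⁻⁴)·(+0.54) = 11.924 °C.
Cooling required: 18.6 − (11.924) = 6.676 °C.

6.7 °C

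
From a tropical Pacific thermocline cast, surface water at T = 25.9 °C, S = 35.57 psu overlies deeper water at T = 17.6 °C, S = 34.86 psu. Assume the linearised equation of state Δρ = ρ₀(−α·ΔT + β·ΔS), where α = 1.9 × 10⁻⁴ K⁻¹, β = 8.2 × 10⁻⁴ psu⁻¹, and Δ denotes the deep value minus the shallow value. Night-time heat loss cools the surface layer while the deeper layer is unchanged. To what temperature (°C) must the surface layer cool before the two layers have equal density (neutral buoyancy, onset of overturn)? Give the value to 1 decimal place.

Neutral buoyancy requires Δρ = 0, i.e. −α(T_deep − T_surf′) + β(S_deep − S_surf) = 0.
T_surf′ = T_deep − (β/α)·ΔS = 17.6 − (8.2 × 10⁻⁴/1.9 × 10⁻⁴)·(-0.71) = 20.664 °C.
Cooling required: 25.9 − (20.664) = 5.236 °C.

20.7 °C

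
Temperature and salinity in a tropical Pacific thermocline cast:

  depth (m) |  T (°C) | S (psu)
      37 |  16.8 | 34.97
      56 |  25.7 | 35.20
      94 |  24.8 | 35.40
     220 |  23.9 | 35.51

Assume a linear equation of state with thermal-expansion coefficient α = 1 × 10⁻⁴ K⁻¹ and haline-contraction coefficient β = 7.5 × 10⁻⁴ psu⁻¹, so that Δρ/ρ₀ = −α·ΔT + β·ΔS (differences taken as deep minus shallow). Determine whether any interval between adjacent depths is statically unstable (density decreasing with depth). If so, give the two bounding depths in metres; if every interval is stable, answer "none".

Evaluate Δρ/ρ₀ = −αΔT + βΔS across each adjacent pair:
  37–56 m: −αΔT+βΔS = −(1 × 10⁻⁴)(+8.9)+(7.5 × 10⁻⁴)(+0.23) = -7.2 × 10⁻⁴ → UNSTABLE
  56–94 m: −αΔT+βΔS = −(1 × 10⁻⁴)(-0.9)+(7.5 × 10⁻⁴)(+0.20) = 2.4 × 10⁻⁴ → stable
  94–220 m: −αΔT+βΔS = −(1 × 10⁻⁴)(-0.9)+(7.5 × 10⁻⁴)(+0.11) = 1.7 × 10⁻⁴ → stable
The 37–56 m interval has Δρ < 0: lighter water underlies denser water.

37–56 m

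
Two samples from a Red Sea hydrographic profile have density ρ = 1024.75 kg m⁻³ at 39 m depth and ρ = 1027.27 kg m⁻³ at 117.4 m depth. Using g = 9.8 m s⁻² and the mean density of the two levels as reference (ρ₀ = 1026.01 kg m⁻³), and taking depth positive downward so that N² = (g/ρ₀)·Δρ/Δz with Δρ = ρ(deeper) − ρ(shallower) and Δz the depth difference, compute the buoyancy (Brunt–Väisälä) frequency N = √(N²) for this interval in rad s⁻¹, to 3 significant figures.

0.0175 rad s⁻¹

Δρ = 1027.27 − 1024.75 = 2.52 kg m⁻³ over Δz = 117.4 − 39 = 78.4 m.
N² = (9.8/1026.01) × (2.52/78.4) = 3.0701 × 10⁻⁴ s⁻².
N = √(3.0701 × 10⁻⁴) = 0.017522 rad s⁻¹ ≈ 0.0175 rad s⁻¹.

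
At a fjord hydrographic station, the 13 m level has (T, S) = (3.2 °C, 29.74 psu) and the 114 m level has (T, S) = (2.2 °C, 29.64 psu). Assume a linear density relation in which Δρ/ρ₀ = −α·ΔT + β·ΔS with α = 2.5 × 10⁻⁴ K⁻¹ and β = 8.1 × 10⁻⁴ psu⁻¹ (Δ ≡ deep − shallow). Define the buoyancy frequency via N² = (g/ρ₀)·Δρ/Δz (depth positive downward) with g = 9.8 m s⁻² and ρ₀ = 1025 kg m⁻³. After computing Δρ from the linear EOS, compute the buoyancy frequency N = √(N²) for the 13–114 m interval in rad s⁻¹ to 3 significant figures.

4.05 × 10⁻³ rad s⁻¹

ΔT = -1.0 K, ΔS = -0.10 psu (deep − shallow).
Δρ/ρ₀ = −αΔT + βΔS = 2.50 × 10⁻⁴ − 8.10 × 10⁻⁵ = 1.69 × 10⁻⁴, so Δρ ≈ 0.1732 kg m⁻³.
N² = (g/ρ₀)·Δρ/Δz = g·(Δρ/ρ₀)/Δz = 9.8 × 1.69 × 10⁻⁴ / 101 = 1.6398 × 10⁻⁵ s⁻².
N = √(1.6398 × 10⁻⁵) = 4.0494 × 10⁻³ rad s⁻¹ ≈ 4.05 × 10⁻³ rad s⁻¹.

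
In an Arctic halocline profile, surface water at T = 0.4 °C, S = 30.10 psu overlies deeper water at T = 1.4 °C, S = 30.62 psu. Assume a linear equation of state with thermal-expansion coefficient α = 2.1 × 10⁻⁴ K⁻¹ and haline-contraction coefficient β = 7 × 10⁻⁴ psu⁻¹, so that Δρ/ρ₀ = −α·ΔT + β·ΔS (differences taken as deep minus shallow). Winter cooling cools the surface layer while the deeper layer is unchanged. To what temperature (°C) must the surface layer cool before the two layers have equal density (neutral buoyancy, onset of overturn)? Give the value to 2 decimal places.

-0.33 °C

Neutral buoyancy requires Δρ = 0, i.e. −α(T_deep − T_surf′) + β(S_deep − S_surf) = 0.
T_surf′ = T_deep − (β/α)·ΔS = 1.4 − (7 × 10⁻⁴/2.1 × 10⁻⁴)·(+0.52) = -0.3333 °C.
Cooling required: 0.4 − (-0.3333) = 0.7333 °C.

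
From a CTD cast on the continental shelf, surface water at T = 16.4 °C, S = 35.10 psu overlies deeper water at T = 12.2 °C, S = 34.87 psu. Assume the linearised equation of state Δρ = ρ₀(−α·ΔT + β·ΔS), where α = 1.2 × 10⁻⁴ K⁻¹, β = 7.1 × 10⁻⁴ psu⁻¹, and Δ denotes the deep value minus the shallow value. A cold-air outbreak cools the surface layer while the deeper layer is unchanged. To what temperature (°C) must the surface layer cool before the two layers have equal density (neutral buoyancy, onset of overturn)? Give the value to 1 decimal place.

13.6 °C

Neutral buoyancy requires Δρ = 0, i.e. −α(T_deep − T_surf′) + β(S_deep − S_surf) = 0.
T_surf′ = T_deep − (β/α)·ΔS = 12.2 − (7.1 × 10⁻⁴/1.2 × 10⁻⁴)·(-0.23) = 13.561 °C.
Cooling required: 16.4 − (13.561) = 2.839 °C.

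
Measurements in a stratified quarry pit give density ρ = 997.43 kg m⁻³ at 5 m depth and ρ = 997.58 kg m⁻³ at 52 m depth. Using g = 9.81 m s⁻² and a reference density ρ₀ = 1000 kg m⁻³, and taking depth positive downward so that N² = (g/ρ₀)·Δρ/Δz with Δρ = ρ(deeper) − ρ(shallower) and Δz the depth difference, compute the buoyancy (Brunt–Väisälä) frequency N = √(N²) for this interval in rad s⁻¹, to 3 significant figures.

Δρ = 997.58 − 997.43 = 0.15 kg m⁻³ over Δz = 52 − 5 = 47 m.
N² = (9.81/1000) × (0.15/47) = 3.1309 × 10⁻⁵ s⁻².
N = √(3.1309 × 10⁻⁵) = 5.5954 × 10⁻³ rad s⁻¹ ≈ 5.60 × 10⁻³ rad s⁻¹.

5.60 × 10⁻³ rad s⁻¹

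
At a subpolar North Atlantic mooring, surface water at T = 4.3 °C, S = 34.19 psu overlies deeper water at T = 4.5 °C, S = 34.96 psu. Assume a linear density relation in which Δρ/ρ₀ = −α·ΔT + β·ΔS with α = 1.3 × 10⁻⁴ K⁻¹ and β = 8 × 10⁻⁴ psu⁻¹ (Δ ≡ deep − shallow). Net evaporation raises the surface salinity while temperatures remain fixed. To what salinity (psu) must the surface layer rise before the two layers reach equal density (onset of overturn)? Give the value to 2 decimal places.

34.93 psu

Neutral buoyancy requires −α(T_deep − T_surf) + β(S_deep − S_surf′) = 0.
S_surf′ = S_deep − (α/β)·ΔT = 34.96 − (1.3 × 10⁻⁴/8 × 10⁻⁴)·(+0.2) = 34.9275 psu.
Increase required: 34.9275 − 34.19 = 0.7375 psu.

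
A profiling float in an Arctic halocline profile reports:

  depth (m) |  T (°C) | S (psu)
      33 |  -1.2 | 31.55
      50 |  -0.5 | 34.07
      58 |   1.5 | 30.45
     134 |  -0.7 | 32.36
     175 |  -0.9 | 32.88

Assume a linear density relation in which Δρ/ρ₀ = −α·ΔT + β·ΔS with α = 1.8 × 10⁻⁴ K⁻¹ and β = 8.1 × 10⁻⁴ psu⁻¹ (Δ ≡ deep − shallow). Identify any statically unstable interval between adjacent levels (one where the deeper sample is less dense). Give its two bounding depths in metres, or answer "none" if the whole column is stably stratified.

Evaluate Δρ/ρ₀ = −αΔT + βΔS across each adjacent pair:
  33–50 m: −αΔT+βΔS = −(1.8 × 10⁻⁴)(+0.7)+(8.1 × 10⁻⁴)(+2.52) = 1.9 × 10⁻³ → stable
  50–58 m: −αΔT+βΔS = −(1.8 × 10⁻⁴)(+2.0)+(8.1 × 10⁻⁴)(-3.62) = -3.3 × 10⁻³ → UNSTABLE
  58–134 m: −αΔT+βΔS = −(1.8 × 10⁻⁴)(-2.2)+(8.1 × 10⁻⁴)(+1.91) = 1.9 × 10⁻³ → stable
  134–175 m: −αΔT+βΔS = −(1.8 × 10⁻⁴)(-0.2)+(8.1 × 10⁻⁴)(+0.52) = 4.6 × 10⁻⁴ → stable
The 50–58 m interval has Δρ < 0: lighter water underlies denser water.

50–58 m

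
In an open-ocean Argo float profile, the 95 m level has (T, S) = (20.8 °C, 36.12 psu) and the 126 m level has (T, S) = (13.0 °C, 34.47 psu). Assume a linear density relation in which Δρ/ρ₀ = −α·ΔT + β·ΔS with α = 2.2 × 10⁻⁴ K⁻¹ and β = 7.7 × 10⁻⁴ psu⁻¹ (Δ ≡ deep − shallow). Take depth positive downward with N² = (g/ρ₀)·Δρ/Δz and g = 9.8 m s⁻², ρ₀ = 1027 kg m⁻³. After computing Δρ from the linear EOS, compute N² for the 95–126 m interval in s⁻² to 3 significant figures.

ΔT = -7.8 K, ΔS = -1.65 psu (deep − shallow).
Δρ/ρ₀ = −αΔT + βΔS = 1.716 × 10⁻³ − 1.2705 × 10⁻³ = 4.455 × 10⁻⁴, so Δρ ≈ 0.4575 kg m⁻³.
N² = (g/ρ₀)·Δρ/Δz = g·(Δρ/ρ₀)/Δz = 9.8 × 4.455 × 10⁻⁴ / 31 = 1.4084 × 10⁻⁴ s⁻² ≈ 1.41 × 10⁻⁴ s⁻².

1.41 × 10⁻⁴ s⁻²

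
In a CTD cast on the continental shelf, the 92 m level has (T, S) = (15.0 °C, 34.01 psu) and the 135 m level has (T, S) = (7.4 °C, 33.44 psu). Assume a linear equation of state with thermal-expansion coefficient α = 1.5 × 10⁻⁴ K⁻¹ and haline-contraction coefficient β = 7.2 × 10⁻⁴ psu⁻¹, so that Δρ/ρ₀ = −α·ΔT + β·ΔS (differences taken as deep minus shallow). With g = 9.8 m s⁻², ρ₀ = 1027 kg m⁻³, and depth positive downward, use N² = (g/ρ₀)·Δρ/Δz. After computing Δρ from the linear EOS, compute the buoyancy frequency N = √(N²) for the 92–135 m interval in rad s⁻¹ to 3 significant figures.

ΔT = -7.6 K, ΔS = -0.57 psu (deep − shallow).
Δρ/ρ₀ = −αΔT + βΔS = 1.14 × 10⁻³ − 4.104 × 10⁻⁴ = 7.296 × 10⁻⁴, so Δρ ≈ 0.7493 kg m⁻³.
N² = (g/ρ₀)·Δρ/Δz = g·(Δρ/ρ₀)/Δz = 9.8 × 7.296 × 10⁻⁴ / 43 = 1.6628 × 10⁻⁴ s⁻².
N = √(1.6628 × 10⁻⁴) = 0.012895 rad s⁻¹ ≈ 0.0129 rad s⁻¹.

0.0129 rad s⁻¹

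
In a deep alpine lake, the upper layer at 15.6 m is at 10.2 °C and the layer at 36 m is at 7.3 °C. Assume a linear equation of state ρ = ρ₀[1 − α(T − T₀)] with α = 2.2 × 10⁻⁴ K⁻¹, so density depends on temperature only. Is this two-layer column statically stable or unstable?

ΔT = 7.3 − 10.2 = -2.9 K, so Δρ/ρ₀ = −αΔT = 6.38 × 10⁻⁴.
Δρ/ρ₀ > 0, so Δρ > 0: deeper water is denser → statically stable.

stable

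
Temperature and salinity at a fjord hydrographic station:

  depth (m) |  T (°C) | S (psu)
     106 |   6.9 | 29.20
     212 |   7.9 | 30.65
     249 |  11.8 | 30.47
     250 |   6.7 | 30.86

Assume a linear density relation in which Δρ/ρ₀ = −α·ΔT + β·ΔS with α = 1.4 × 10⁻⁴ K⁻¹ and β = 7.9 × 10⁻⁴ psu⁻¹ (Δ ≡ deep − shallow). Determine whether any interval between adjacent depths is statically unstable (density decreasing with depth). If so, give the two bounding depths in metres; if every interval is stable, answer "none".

Evaluate Δρ/ρ₀ = −αΔT + βΔS across each adjacent pair:
  106–212 m: −αΔT+βΔS = −(1.4 × 10⁻⁴)(+1.0)+(7.9 × 10⁻⁴)(+1.45) = 1.0 × 10⁻³ → stable
  212–249 m: −αΔT+βΔS = −(1.4 × 10⁻⁴)(+3.9)+(7.9 × 10⁻⁴)(-0.18) = -6.9 × 10⁻⁴ → UNSTABLE
  249–250 m: −αΔT+βΔS = −(1.4 × 10⁻⁴)(-5.1)+(7.9 × 10⁻⁴)(+0.39) = 1.0 × 10⁻³ → stable
The 212–249 m interval has Δρ < 0: lighter water underlies denser water.

212–249 m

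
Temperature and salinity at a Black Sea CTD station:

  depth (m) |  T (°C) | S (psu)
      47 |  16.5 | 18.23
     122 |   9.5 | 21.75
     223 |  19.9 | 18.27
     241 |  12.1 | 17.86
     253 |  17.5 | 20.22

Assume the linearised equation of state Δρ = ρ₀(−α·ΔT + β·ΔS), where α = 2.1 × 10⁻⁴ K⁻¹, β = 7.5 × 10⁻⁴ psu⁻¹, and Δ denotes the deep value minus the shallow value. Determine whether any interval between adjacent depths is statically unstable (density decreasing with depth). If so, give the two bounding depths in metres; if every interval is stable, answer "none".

Evaluate Δρ/ρ₀ = −αΔT + βΔS across each adjacent pair:
  47–122 m: −αΔT+βΔS = −(2.1 × 10⁻⁴)(-7.0)+(7.5 × 10⁻⁴)(+3.52) = 4.1 × 10⁻³ → stable
  122–223 m: −αΔT+βΔS = −(2.1 × 10⁻⁴)(+10.4)+(7.5 × 10⁻⁴)(-3.48) = -4.8 × 10⁻³ → UNSTABLE
  223–241 m: −αΔT+βΔS = −(2.1 × 10⁻⁴)(-7.8)+(7.5 × 10⁻⁴)(-0.41) = 1.3 × 10⁻³ → stable
  241–253 m: −αΔT+βΔS = −(2.1 × 10⁻⁴)(+5.4)+(7.5 × 10⁻⁴)(+2.36) = 6.4 × 10⁻⁴ → stable
The 122–223 m interval has Δρ < 0: lighter water underlies denser water.

122–223 m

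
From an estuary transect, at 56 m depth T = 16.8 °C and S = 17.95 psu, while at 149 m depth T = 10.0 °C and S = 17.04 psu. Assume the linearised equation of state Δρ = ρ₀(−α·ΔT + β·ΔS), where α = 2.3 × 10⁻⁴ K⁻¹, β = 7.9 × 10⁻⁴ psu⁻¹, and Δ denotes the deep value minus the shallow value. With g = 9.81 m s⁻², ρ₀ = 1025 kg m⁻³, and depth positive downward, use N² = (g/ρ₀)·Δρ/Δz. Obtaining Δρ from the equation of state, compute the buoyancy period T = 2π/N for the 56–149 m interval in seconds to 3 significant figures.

665 s

ΔT = -6.8 K, ΔS = -0.91 psu (deep − shallow).
Δρ/ρ₀ = −αΔT + βΔS = 1.564 × 10⁻³ − 7.189 × 10⁻⁴ = 8.451 × 10⁻⁴, so Δρ ≈ 0.8662 kg m⁻³.
N² = (g/ρ₀)·Δρ/Δz = g·(Δρ/ρ₀)/Δz = 9.81 × 8.451 × 10⁻⁴ / 93 = 8.9144 × 10⁻⁵ s⁻².
N = √(8.9144 × 10⁻⁵) = 9.4416 × 10⁻³ rad s⁻¹ → T = 2π/N = 665.48 s ≈ 665 s.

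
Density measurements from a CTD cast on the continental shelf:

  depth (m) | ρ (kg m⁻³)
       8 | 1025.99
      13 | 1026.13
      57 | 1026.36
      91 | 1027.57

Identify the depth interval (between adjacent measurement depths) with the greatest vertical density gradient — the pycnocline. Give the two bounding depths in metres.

Compute the density gradient over each adjacent pair:
  8–13 m: Δρ/Δz = 0.14/5 = 0.028 kg m⁻⁴
  13–57 m: Δρ/Δz = 0.23/44 = 5.2 × 10⁻³ kg m⁻⁴
  57–91 m: Δρ/Δz = 1.21/34 = 0.036 kg m⁻⁴
The largest gradient is in the 57–91 m interval — the pycnocline.

57–91 m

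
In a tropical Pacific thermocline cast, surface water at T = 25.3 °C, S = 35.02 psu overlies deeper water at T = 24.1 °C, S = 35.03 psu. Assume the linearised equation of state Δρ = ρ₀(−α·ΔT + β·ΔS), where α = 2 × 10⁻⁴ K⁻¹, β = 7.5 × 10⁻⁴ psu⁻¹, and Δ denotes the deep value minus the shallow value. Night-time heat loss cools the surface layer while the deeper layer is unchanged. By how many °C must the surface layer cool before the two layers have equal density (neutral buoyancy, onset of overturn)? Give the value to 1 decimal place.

1.2 °C

Neutral buoyancy requires Δρ = 0, i.e. −α(T_deep − T_surf′) + β(S_deep − S_surf) = 0.
T_surf′ = T_deep − (β/α)·ΔS = 24.1 − (7.5 × 10⁻⁴/2 × 10⁻⁴)·(+0.01) = 24.062 °C.
Cooling required: 25.3 − (24.062) = 1.238 °C.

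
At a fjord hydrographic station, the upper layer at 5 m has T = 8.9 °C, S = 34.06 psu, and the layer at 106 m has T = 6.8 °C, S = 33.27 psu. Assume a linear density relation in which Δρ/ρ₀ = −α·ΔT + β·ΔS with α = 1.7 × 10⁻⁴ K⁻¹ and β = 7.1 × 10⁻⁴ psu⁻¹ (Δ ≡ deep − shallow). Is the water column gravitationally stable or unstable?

ΔT = 6.8 − 8.9 = -2.1 K and ΔS = 33.27 − 34.06 = -0.79 psu (deep − shallow).
−αΔT = 3.57 × 10⁻⁴; βΔS = -5.609 × 10⁻⁴; sum Δρ/ρ₀ = -2.039 × 10⁻⁴.
Δρ/ρ₀ < 0, so Δρ < 0: deeper water is lighter → statically unstable; the column would overturn.

unstable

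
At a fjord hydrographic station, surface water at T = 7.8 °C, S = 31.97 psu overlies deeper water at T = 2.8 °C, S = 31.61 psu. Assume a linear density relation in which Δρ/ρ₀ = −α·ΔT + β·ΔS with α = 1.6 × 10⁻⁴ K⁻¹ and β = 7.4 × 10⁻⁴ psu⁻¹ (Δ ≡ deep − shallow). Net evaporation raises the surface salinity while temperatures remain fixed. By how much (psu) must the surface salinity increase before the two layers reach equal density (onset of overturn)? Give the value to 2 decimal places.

0.72 psu

Neutral buoyancy requires −α(T_deep − T_surf) + β(S_deep − S_surf′) = 0.
S_surf′ = S_deep − (α/β)·ΔT = 31.61 − (1.6 × 10⁻⁴/7.4 × 10⁻⁴)·(-5.0) = 32.6911 psu.
Increase required: 32.6911 − 31.97 = 0.7211 psu.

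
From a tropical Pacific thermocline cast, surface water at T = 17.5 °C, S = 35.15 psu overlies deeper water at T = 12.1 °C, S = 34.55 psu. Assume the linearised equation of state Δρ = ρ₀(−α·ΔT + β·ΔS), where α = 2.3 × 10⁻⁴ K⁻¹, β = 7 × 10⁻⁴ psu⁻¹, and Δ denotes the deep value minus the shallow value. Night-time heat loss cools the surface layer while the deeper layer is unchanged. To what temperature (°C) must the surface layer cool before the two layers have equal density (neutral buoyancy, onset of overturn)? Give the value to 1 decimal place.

13.9 °C

Neutral buoyancy requires Δρ = 0, i.e. −α(T_deep − T_surf′) + β(S_deep − S_surf) = 0.
T_surf′ = T_deep − (β/α)·ΔS = 12.1 − (7 × 10⁻⁴/2.3 × 10⁻⁴)·(-0.60) = 13.926 °C.
Cooling required: 17.5 − (13.926) = 3.574 °C.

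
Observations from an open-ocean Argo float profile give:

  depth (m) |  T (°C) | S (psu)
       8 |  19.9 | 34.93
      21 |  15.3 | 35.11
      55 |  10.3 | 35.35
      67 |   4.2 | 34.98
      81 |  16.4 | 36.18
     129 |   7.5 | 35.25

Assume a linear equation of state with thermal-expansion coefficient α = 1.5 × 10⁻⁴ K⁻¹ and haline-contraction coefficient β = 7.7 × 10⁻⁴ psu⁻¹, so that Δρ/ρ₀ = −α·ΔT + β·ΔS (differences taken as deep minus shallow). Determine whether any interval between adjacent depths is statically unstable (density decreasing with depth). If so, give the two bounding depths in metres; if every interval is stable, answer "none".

67–81 m

Evaluate Δρ/ρ₀ = −αΔT + βΔS across each adjacent pair:
  8–21 m: −αΔT+βΔS = −(1.5 × 10⁻⁴)(-4.6)+(7.7 × 10⁻⁴)(+0.18) = 8.3 × 10⁻⁴ → stable
  21–55 m: −αΔT+βΔS = −(1.5 × 10⁻⁴)(-5.0)+(7.7 × 10⁻⁴)(+0.24) = 9.3 × 10⁻⁴ → stable
  55–67 m: −αΔT+βΔS = −(1.5 × 10⁻⁴)(-6.1)+(7.7 × 10⁻⁴)(-0.37) = 6.3 × 10⁻⁴ → stable
  67–81 m: −αΔT+βΔS = −(1.5 × 10⁻⁴)(+12.2)+(7.7 × 10⁻⁴)(+1.20) = -9.1 × 10⁻⁴ → UNSTABLE
  81–129 m: −αΔT+βΔS = −(1.5 × 10⁻⁴)(-8.9)+(7.7 × 10⁻⁴)(-0.93) = 6.2 × 10⁻⁴ → stable
The 67–81 m interval has Δρ < 0: lighter water underlies denser water.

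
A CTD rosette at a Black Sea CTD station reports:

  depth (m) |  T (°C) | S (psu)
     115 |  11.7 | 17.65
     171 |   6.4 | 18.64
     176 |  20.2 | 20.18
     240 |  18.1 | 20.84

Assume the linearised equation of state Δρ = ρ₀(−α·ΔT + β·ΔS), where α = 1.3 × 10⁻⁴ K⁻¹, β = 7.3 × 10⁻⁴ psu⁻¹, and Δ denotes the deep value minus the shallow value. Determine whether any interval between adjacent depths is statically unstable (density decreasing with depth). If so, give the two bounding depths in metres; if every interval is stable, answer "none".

Evaluate Δρ/ρ₀ = −αΔT + βΔS across each adjacent pair:
  115–171 m: −αΔT+βΔS = −(1.3 × 10⁻⁴)(-5.3)+(7.3 × 10⁻⁴)(+0.99) = 1.4 × 10⁻³ → stable
  171–176 m: −αΔT+βΔS = −(1.3 × 10⁻⁴)(+13.8)+(7.3 × 10⁻⁴)(+1.54) = -6.7 × 10⁻⁴ → UNSTABLE
  176–240 m: −αΔT+βΔS = −(1.3 × 10⁻⁴)(-2.1)+(7.3 × 10⁻⁴)(+0.66) = 7.5 × 10⁻⁴ → stable
The 171–176 m interval has Δρ < 0: lighter water underlies denser water.

171–176 m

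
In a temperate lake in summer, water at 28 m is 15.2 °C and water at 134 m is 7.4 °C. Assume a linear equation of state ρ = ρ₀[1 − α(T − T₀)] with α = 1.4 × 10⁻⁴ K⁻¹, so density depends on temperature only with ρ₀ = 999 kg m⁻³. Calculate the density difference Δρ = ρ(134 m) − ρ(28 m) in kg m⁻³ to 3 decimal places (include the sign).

ΔT = -7.8 K, Δρ/ρ₀ = −αΔT = 1.092 × 10⁻³.
Δρ = 999 × (1.092 × 10⁻³) = +1.091 kg m⁻³.
Positive Δρ: denser below, stable.

+1.091 kg m⁻³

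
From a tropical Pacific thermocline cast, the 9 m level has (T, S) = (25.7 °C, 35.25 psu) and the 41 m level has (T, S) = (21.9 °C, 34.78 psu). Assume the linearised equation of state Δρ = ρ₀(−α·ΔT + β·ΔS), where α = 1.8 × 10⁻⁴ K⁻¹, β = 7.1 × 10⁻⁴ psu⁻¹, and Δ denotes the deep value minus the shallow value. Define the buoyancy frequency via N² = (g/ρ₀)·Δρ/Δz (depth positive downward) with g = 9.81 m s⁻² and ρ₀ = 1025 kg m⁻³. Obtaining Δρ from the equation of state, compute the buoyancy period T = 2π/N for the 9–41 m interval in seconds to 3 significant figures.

606 s

ΔT = -3.8 K, ΔS = -0.47 psu (deep − shallow).
Δρ/ρ₀ = −αΔT + βΔS = 6.84 × 10⁻⁴ − 3.337 × 10⁻⁴ = 3.503 × 10⁻⁴, so Δρ ≈ 0.3591 kg m⁻³.
N² = (g/ρ₀)·Δρ/Δz = g·(Δρ/ρ₀)/Δz = 9.81 × 3.503 × 10⁻⁴ / 32 = 1.0739 × 10⁻⁴ s⁻².
N = √(1.0739 × 10⁻⁴) = 0.010363 rad s⁻¹ → T = 2π/N = 606.31 s ≈ 606 s.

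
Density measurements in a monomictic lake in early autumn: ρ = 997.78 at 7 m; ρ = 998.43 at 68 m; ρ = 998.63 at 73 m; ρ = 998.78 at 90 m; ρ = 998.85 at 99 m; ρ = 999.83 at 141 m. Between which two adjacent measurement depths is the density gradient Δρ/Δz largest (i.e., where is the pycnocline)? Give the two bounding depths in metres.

68–73 m

Compute the density gradient over each adjacent pair:
  7–68 m: Δρ/Δz = 0.65/61 = 0.011 kg m⁻⁴
  68–73 m: Δρ/Δz = 0.20/5 = 0.040 kg m⁻⁴
  73–90 m: Δρ/Δz = 0.15/17 = 8.8 × 10⁻³ kg m⁻⁴
  90–99 m: Δρ/Δz = 0.07/9 = 7.8 × 10⁻³ kg m⁻⁴
  99–141 m: Δρ/Δz = 0.98/42 = 0.023 kg m⁻⁴
The largest gradient is in the 68–73 m interval — the pycnocline.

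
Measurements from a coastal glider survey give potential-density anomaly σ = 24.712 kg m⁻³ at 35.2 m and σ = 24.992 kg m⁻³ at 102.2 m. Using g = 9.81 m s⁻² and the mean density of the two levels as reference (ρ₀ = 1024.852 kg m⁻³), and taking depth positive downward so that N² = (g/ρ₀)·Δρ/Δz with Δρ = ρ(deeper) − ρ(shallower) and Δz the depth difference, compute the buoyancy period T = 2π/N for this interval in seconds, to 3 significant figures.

Δρ = 1024.992 − 1024.712 = 0.280 kg m⁻³ over Δz = 102.2 − 35.2 = 67 m.
N² = (9.81/1024.852) × (0.280/67) = 4.0003 × 10⁻⁵ s⁻².
N = √(4.0003 × 10⁻⁵) = 6.3248 × 10⁻³ rad s⁻¹, so T = 2π/N = 993.42 s ≈ 993 s.

993 s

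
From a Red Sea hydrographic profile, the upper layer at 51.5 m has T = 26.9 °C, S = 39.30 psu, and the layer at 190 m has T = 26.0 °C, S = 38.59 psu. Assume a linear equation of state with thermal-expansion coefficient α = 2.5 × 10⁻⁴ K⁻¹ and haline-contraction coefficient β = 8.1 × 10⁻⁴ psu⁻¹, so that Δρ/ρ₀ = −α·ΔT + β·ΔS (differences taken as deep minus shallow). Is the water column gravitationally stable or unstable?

ΔT = 26.0 − 26.9 = -0.9 K and ΔS = 38.59 − 39.30 = -0.71 psu (deep − shallow).
−αΔT = 2.25 × 10⁻⁴; βΔS = -5.751 × 10⁻⁴; sum Δρ/ρ₀ = -3.501 × 10⁻⁴.
Δρ/ρ₀ < 0, so Δρ < 0: deeper water is lighter → statically unstable; the column would overturn.

unstable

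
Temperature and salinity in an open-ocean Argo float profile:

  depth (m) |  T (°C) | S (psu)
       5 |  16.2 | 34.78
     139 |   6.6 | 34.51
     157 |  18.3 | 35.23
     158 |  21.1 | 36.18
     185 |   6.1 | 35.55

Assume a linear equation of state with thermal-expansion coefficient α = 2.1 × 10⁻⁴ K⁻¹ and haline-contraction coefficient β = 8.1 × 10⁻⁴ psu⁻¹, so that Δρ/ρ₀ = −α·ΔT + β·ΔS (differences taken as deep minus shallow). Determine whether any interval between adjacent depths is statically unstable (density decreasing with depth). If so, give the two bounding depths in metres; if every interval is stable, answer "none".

Evaluate Δρ/ρ₀ = −αΔT + βΔS across each adjacent pair:
  5–139 m: −αΔT+βΔS = −(2.1 × 10⁻⁴)(-9.6)+(8.1 × 10⁻⁴)(-0.27) = 1.8 × 10⁻³ → stable
  139–157 m: −αΔT+βΔS = −(2.1 × 10⁻⁴)(+11.7)+(8.1 × 10⁻⁴)(+0.72) = -1.9 × 10⁻³ → UNSTABLE
  157–158 m: −αΔT+βΔS = −(2.1 × 10⁻⁴)(+2.8)+(8.1 × 10⁻⁴)(+0.95) = 1.8 × 10⁻⁴ → stable
  158–185 m: −αΔT+βΔS = −(2.1 × 10⁻⁴)(-15.0)+(8.1 × 10⁻⁴)(-0.63) = 2.6 × 10⁻³ → stable
The 139–157 m interval has Δρ < 0: lighter water underlies denser water.

139–157 m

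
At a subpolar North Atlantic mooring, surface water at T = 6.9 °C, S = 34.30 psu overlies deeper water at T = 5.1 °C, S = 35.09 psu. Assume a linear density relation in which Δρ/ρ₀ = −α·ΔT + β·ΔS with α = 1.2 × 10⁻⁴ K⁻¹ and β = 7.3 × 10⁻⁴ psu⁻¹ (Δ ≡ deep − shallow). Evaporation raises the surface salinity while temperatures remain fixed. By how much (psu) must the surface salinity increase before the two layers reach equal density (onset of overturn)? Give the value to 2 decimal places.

Neutral buoyancy requires −α(T_deep − T_surf) + β(S_deep − S_surf′) = 0.
S_surf′ = S_deep − (α/β)·ΔT = 35.09 − (1.2 × 10⁻⁴/7.3 × 10⁻⁴)·(-1.8) = 35.3859 psu.
Increase required: 35.3859 − 34.30 = 1.0859 psu.

1.09 psu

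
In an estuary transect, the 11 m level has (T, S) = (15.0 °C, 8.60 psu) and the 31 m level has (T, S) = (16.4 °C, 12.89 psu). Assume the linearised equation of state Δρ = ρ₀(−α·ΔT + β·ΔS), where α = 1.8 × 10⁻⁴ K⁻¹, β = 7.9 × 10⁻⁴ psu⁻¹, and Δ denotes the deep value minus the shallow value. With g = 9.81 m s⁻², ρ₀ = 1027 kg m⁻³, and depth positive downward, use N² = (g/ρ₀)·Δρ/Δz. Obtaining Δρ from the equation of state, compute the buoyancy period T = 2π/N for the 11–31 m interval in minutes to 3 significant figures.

ΔT = +1.4 K, ΔS = +4.29 psu (deep − shallow).
Δρ/ρ₀ = −αΔT + βΔS = -2.52 × 10⁻⁴ + 3.3891 × 10⁻³ = 3.1371 × 10⁻³, so Δρ ≈ 3.222 kg m⁻³.
N² = (g/ρ₀)·Δρ/Δz = g·(Δρ/ρ₀)/Δz = 9.81 × 3.1371 × 10⁻³ / 20 = 1.5387 × 10⁻³ s⁻².
N = √(1.5387 × 10⁻³) = 0.039226 rad s⁻¹ → T = 2π/N = 160.18 s = 2.6697 min ≈ 2.67 min.

2.67 min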